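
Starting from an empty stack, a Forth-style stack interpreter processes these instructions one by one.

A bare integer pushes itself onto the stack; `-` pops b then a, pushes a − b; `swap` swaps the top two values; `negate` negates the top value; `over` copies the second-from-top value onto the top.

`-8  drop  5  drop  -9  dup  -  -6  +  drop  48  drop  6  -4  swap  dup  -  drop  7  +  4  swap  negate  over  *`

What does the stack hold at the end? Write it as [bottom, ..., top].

[4, -12]

-8      [-8]
drop    []
5       [5]
drop    []
-9      [-9]
dup     [-9, -9]
-       [0]
-6      [0, -6]
+       [-6]
drop    []
48      [48]
drop    []
6       [6]
-4      [6, -4]
swap    [-4, 6]
dup     [-4, 6, 6]
-       [-4, 0]
drop    [-4]
7       [-4, 7]
+       [3]
4       [3, 4]
swap    [4, 3]
negate  [4, -3]
over    [4, -3, 4]
*       [4, -12]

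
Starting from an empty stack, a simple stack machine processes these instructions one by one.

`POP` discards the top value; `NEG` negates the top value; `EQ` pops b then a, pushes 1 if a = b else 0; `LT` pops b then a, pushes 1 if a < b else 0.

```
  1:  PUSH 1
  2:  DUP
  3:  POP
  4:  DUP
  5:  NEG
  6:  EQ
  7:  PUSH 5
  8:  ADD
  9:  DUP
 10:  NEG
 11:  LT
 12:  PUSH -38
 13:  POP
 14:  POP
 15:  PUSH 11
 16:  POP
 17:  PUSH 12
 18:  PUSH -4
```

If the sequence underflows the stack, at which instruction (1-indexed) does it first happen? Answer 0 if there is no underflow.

PUSH 1    [1]
DUP       [1, 1]
POP       [1]
DUP       [1, 1]
NEG       [1, -1]
EQ        [0]
PUSH 5    [0, 5]
ADD       [5]
DUP       [5, 5]
NEG       [5, -5]
LT        [0]
PUSH -38  [0, -38]
POP       [0]
POP       []
PUSH 11   [11]
POP       []
PUSH 12   [12]
PUSH -4   [12, -4]

0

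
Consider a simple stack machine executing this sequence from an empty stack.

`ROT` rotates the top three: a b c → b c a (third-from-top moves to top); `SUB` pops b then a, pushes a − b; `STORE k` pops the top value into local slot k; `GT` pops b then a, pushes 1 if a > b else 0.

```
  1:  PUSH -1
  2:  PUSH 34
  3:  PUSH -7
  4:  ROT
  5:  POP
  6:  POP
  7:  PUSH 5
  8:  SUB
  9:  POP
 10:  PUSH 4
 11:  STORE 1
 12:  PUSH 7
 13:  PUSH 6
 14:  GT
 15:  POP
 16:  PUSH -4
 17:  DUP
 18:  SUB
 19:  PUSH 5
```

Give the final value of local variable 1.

4

PUSH -1 → [-1]
PUSH 34 → [-1, 34]
PUSH -7 → [-1, 34, -7]
ROT     → [34, -7, -1]
POP     → [34, -7]
POP     → [34]
PUSH 5  → [34, 5]
SUB     → [29]
POP     → []
PUSH 4  → [4]
STORE 1 → []
PUSH 7  → [7]
PUSH 6  → [7, 6]
GT      → [1]
POP     → []
PUSH -4 → [-4]
DUP     → [-4, -4]
SUB     → [0]
PUSH 5  → [0, 5]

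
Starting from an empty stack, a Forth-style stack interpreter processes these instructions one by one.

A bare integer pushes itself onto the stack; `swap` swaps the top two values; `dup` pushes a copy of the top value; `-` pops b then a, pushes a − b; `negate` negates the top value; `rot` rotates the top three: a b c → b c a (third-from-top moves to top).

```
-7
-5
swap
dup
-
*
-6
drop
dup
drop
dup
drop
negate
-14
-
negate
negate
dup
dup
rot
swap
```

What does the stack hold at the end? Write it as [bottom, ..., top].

-7     : -7
-5     : -7 -5
swap   : -5 -7
dup    : -5 -7 -7
-      : -5 0
*      : 0
-6     : 0 -6
drop   : 0
dup    : 0 0
drop   : 0
dup    : 0 0
drop   : 0
negate : 0
-14    : 0 -14
-      : 14
negate : -14
negate : 14
dup    : 14 14
dup    : 14 14 14
rot    : 14 14 14
swap   : 14 14 14

[14, 14, 14]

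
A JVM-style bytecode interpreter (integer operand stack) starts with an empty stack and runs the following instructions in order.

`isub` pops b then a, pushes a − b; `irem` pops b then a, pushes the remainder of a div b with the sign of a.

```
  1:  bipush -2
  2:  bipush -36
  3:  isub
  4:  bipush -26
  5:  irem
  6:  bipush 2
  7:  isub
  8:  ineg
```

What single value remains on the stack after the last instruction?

-6

bipush -2  : -2
bipush -36 : -2 -36
isub       : 34
bipush -26 : 34 -26
irem       : 8
bipush 2   : 8 2
isub       : 6
ineg       : -6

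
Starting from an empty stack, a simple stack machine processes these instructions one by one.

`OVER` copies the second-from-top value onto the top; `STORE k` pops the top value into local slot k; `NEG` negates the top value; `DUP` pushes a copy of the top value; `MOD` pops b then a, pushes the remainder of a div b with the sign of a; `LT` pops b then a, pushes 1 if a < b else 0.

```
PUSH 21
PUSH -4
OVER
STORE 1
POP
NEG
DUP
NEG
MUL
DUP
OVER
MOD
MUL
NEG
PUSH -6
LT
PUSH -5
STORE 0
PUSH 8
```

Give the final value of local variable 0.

PUSH 21 → 21
PUSH -4 → 21 -4
OVER    → 21 -4 21
STORE 1 → 21 -4
POP     → 21
NEG     → -21
DUP     → -21 -21
NEG     → -21 21
MUL     → -441
DUP     → -441 -441
OVER    → -441 -441 -441
MOD     → -441 0
MUL     → 0
NEG     → 0
PUSH -6 → 0 -6
LT      → 0
PUSH -5 → 0 -5
STORE 0 → 0
PUSH 8  → 0 8

-5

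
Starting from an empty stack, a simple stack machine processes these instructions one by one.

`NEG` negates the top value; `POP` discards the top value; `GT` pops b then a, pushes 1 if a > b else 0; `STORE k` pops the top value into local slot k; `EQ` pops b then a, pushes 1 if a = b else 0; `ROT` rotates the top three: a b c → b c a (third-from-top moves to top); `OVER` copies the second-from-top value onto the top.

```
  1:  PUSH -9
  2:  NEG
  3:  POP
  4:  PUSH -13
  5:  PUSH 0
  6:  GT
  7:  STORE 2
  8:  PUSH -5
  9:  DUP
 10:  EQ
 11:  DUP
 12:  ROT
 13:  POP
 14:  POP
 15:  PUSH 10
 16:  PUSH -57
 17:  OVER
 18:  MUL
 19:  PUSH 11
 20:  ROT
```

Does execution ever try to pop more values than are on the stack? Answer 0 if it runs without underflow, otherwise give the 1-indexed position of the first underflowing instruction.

12

PUSH -9  : -9
NEG      : 9
POP      : (empty)
PUSH -13 : -13
PUSH 0   : -13 0
GT       : 0
STORE 2  : (empty)
PUSH -5  : -5
DUP      : -5 -5
EQ       : 1
DUP      : 1 1
ROT  — needs 3 operands, stack has 2 → underflow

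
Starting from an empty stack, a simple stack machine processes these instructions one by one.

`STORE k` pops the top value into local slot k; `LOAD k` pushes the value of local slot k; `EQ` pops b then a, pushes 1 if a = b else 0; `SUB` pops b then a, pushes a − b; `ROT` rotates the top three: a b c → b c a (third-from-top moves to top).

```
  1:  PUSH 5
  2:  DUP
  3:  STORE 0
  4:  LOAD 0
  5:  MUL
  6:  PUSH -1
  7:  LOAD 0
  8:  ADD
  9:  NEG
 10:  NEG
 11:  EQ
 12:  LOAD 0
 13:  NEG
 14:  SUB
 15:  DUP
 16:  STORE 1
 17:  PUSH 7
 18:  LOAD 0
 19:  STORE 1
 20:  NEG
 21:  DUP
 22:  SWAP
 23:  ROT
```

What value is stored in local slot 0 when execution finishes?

PUSH 5   [5]
DUP      [5, 5]
STORE 0  [5]
LOAD 0   [5, 5]
MUL      [25]
PUSH -1  [25, -1]
LOAD 0   [25, -1, 5]
ADD      [25, 4]
NEG      [25, -4]
NEG      [25, 4]
EQ       [0]
LOAD 0   [0, 5]
NEG      [0, -5]
SUB      [5]
DUP      [5, 5]
STORE 1  [5]
PUSH 7   [5, 7]
LOAD 0   [5, 7, 5]
STORE 1  [5, 7]
NEG      [5, -7]
DUP      [5, -7, -7]
SWAP     [5, -7, -7]
ROT      [-7, -7, 5]

5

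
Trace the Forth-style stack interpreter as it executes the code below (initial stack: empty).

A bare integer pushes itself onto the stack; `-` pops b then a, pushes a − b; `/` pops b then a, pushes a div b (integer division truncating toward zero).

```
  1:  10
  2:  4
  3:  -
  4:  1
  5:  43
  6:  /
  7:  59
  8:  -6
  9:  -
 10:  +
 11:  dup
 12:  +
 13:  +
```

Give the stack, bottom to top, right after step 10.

[6, 65]

10  10
4   10 4
-   6
1   6 1
43  6 1 43
/   6 0
59  6 0 59
-6  6 0 59 -6
-   6 0 65
+   6 65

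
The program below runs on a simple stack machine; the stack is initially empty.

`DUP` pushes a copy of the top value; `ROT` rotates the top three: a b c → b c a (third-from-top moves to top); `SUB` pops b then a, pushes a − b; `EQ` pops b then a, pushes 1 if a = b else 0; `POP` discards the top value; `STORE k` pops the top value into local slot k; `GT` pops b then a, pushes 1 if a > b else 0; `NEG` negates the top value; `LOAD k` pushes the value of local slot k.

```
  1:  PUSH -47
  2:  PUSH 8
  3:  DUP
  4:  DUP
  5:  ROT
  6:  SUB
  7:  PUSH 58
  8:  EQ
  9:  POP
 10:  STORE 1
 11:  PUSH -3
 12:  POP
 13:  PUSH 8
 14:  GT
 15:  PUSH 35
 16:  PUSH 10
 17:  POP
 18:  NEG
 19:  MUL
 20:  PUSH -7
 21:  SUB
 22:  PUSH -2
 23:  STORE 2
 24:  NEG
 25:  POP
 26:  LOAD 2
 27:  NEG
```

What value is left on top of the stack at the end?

PUSH -47 → -47
PUSH 8   → -47 8
DUP      → -47 8 8
DUP      → -47 8 8 8
ROT      → -47 8 8 8
SUB      → -47 8 0
PUSH 58  → -47 8 0 58
EQ       → -47 8 0
POP      → -47 8
STORE 1  → -47
PUSH -3  → -47 -3
POP      → -47
PUSH 8   → -47 8
GT       → 0
PUSH 35  → 0 35
PUSH 10  → 0 35 10
POP      → 0 35
NEG      → 0 -35
MUL      → 0
PUSH -7  → 0 -7
SUB      → 7
PUSH -2  → 7 -2
STORE 2  → 7
NEG      → -7
POP      → (empty)
LOAD 2   → -2
NEG      → 2

2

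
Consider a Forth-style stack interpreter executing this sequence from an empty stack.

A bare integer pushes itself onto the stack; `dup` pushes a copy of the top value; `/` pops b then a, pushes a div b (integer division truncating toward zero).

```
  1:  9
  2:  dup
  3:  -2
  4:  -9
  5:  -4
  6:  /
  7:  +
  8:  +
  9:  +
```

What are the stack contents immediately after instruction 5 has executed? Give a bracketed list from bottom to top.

9    9
dup  9 9
-2   9 9 -2
-9   9 9 -2 -9
-4   9 9 -2 -9 -4

[9, 9, -2, -9, -4]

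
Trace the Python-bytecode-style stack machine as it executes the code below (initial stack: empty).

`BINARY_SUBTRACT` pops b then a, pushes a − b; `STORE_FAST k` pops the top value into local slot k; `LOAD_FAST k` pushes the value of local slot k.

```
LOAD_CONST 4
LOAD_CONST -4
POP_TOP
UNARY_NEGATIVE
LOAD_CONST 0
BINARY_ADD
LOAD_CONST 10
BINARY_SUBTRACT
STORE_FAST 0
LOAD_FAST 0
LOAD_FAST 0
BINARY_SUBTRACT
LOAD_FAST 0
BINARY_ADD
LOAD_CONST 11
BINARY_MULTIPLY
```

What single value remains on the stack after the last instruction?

LOAD_CONST 4    → 4
LOAD_CONST -4   → 4 -4
POP_TOP         → 4
UNARY_NEGATIVE  → -4
LOAD_CONST 0    → -4 0
BINARY_ADD      → -4
LOAD_CONST 10   → -4 10
BINARY_SUBTRACT → -14
STORE_FAST 0    → (empty)
LOAD_FAST 0     → -14
LOAD_FAST 0     → -14 -14
BINARY_SUBTRACT → 0
LOAD_FAST 0     → 0 -14
BINARY_ADD      → -14
LOAD_CONST 11   → -14 11
BINARY_MULTIPLY → -154

-154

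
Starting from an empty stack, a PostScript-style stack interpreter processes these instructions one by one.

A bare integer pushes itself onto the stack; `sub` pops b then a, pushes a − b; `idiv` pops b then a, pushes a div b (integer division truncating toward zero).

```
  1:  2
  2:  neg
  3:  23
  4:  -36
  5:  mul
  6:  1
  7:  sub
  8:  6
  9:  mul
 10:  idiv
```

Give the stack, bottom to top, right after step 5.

[-2, -828]

2    [2]
neg  [-2]
23   [-2, 23]
-36  [-2, 23, -36]
mul  [-2, -828]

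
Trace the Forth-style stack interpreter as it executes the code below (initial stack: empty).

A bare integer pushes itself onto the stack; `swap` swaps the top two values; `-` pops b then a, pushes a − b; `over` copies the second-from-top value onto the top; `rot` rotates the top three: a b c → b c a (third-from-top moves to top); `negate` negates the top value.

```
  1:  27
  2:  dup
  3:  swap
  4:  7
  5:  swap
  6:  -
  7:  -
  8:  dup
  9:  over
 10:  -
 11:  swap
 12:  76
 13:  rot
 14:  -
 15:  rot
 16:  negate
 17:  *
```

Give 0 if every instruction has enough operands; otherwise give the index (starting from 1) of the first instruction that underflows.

15

27   → [27]
dup  → [27, 27]
swap → [27, 27]
7    → [27, 27, 7]
swap → [27, 7, 27]
-    → [27, -20]
-    → [47]
dup  → [47, 47]
over → [47, 47, 47]
-    → [47, 0]
swap → [0, 47]
76   → [0, 47, 76]
rot  → [47, 76, 0]
-    → [47, 76]
rot  — needs 3 operands, stack has 2 → underflow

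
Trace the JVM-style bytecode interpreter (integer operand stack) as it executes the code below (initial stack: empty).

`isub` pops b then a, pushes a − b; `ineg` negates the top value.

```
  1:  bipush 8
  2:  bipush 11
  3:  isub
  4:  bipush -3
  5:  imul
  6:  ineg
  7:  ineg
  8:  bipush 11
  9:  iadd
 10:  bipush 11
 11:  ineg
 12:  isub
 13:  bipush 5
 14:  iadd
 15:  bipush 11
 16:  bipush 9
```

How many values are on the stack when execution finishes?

bipush 8  -> 8
bipush 11 -> 8 11
isub      -> -3
bipush -3 -> -3 -3
imul      -> 9
ineg      -> -9
ineg      -> 9
bipush 11 -> 9 11
iadd      -> 20
bipush 11 -> 20 11
ineg      -> 20 -11
isub      -> 31
bipush 5  -> 31 5
iadd      -> 36
bipush 11 -> 36 11
bipush 9  -> 36 11 9

3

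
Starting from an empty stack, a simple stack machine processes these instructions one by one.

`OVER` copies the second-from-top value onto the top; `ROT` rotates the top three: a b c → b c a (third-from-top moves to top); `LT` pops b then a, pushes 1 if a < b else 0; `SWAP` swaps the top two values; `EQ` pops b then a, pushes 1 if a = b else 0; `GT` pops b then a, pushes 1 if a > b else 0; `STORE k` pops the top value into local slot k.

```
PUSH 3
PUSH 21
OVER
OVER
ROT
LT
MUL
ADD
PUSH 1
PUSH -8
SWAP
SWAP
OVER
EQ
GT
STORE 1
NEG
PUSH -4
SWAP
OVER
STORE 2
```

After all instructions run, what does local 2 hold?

-4

PUSH 3   3
PUSH 21  3 21
OVER     3 21 3
OVER     3 21 3 21
ROT      3 3 21 21
LT       3 3 0
MUL      3 0
ADD      3
PUSH 1   3 1
PUSH -8  3 1 -8
SWAP     3 -8 1
SWAP     3 1 -8
OVER     3 1 -8 1
EQ       3 1 0
GT       3 1
STORE 1  3
NEG      -3
PUSH -4  -3 -4
SWAP     -4 -3
OVER     -4 -3 -4
STORE 2  -4 -3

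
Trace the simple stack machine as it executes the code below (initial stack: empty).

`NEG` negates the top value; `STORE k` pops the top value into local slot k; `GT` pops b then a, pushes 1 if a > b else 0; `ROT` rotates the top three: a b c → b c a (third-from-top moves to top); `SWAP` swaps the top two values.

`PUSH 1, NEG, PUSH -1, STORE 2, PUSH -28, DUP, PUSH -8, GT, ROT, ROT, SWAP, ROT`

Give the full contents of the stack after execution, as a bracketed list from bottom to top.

PUSH 1   : 1
NEG      : -1
PUSH -1  : -1 -1
STORE 2  : -1
PUSH -28 : -1 -28
DUP      : -1 -28 -28
PUSH -8  : -1 -28 -28 -8
GT       : -1 -28 0
ROT      : -28 0 -1
ROT      : 0 -1 -28
SWAP     : 0 -28 -1
ROT      : -28 -1 0

[-28, -1, 0]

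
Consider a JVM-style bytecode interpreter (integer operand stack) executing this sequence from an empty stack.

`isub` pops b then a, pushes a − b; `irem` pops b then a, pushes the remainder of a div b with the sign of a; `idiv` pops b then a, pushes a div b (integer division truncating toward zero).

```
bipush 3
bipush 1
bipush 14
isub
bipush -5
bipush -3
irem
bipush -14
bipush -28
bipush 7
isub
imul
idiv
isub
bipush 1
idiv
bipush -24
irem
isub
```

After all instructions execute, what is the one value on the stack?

16

bipush 3   : [3]
bipush 1   : [3, 1]
bipush 14  : [3, 1, 14]
isub       : [3, -13]
bipush -5  : [3, -13, -5]
bipush -3  : [3, -13, -5, -3]
irem       : [3, -13, -2]
bipush -14 : [3, -13, -2, -14]
bipush -28 : [3, -13, -2, -14, -28]
bipush 7   : [3, -13, -2, -14, -28, 7]
isub       : [3, -13, -2, -14, -35]
imul       : [3, -13, -2, 490]
idiv       : [3, -13, 0]
isub       : [3, -13]
bipush 1   : [3, -13, 1]
idiv       : [3, -13]
bipush -24 : [3, -13, -24]
irem       : [3, -13]
isub       : [16]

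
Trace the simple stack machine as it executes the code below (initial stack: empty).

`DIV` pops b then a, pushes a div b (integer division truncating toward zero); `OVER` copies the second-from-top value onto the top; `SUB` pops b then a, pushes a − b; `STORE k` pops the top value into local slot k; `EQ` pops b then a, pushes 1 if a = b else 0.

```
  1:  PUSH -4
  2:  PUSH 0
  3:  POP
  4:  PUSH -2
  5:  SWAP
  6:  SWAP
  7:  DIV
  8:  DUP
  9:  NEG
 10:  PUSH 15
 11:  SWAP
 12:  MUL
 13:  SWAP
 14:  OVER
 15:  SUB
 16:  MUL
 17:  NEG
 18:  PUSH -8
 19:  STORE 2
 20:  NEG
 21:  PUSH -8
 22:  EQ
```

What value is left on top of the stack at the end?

0

PUSH -4 -> [-4]
PUSH 0  -> [-4, 0]
POP     -> [-4]
PUSH -2 -> [-4, -2]
SWAP    -> [-2, -4]
SWAP    -> [-4, -2]
DIV     -> [2]
DUP     -> [2, 2]
NEG     -> [2, -2]
PUSH 15 -> [2, -2, 15]
SWAP    -> [2, 15, -2]
MUL     -> [2, -30]
SWAP    -> [-30, 2]
OVER    -> [-30, 2, -30]
SUB     -> [-30, 32]
MUL     -> [-960]
NEG     -> [960]
PUSH -8 -> [960, -8]
STORE 2 -> [960]
NEG     -> [-960]
PUSH -8 -> [-960, -8]
EQ      -> [0]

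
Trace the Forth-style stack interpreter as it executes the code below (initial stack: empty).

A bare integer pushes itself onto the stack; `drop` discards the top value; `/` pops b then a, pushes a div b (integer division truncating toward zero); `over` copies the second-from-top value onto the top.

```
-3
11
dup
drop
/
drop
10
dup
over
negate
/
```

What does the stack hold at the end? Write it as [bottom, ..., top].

-3      [-3]
11      [-3, 11]
dup     [-3, 11, 11]
drop    [-3, 11]
/       [0]
drop    []
10      [10]
dup     [10, 10]
over    [10, 10, 10]
negate  [10, 10, -10]
/       [10, -1]

[10, -1]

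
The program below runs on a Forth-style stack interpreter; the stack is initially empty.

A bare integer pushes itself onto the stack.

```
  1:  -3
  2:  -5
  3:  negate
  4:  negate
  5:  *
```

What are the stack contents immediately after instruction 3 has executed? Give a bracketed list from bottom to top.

-3      [-3]
-5      [-3, -5]
negate  [-3, 5]

[-3, 5]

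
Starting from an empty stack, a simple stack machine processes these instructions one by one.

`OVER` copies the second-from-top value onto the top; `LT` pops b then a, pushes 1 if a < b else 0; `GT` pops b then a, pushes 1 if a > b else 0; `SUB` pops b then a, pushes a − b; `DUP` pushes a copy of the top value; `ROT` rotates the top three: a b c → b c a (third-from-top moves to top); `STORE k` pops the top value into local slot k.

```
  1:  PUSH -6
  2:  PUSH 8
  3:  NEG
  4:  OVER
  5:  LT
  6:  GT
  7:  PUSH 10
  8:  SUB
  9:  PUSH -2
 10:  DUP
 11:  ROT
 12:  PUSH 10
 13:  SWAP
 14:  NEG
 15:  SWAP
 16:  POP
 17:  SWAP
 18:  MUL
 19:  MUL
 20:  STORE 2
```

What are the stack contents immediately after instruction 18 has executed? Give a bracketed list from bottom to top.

PUSH -6 : [-6]
PUSH 8  : [-6, 8]
NEG     : [-6, -8]
OVER    : [-6, -8, -6]
LT      : [-6, 1]
GT      : [0]
PUSH 10 : [0, 10]
SUB     : [-10]
PUSH -2 : [-10, -2]
DUP     : [-10, -2, -2]
ROT     : [-2, -2, -10]
PUSH 10 : [-2, -2, -10, 10]
SWAP    : [-2, -2, 10, -10]
NEG     : [-2, -2, 10, 10]
SWAP    : [-2, -2, 10, 10]
POP     : [-2, -2, 10]
SWAP    : [-2, 10, -2]
MUL     : [-2, -20]

[-2, -20]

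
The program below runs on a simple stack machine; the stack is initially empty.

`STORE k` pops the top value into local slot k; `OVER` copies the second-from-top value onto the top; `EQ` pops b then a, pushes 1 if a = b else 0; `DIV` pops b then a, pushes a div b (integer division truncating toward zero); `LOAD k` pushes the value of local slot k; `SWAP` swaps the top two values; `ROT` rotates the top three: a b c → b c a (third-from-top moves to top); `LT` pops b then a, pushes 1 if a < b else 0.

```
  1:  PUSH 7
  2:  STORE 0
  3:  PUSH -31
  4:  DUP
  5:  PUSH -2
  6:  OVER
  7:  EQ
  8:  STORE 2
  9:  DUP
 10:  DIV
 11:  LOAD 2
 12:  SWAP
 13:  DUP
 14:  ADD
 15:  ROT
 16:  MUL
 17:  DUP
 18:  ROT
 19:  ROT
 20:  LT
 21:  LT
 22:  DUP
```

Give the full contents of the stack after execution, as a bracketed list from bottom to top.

PUSH 7   : [7]
STORE 0  : []
PUSH -31 : [-31]
DUP      : [-31, -31]
PUSH -2  : [-31, -31, -2]
OVER     : [-31, -31, -2, -31]
EQ       : [-31, -31, 0]
STORE 2  : [-31, -31]
DUP      : [-31, -31, -31]
DIV      : [-31, 1]
LOAD 2   : [-31, 1, 0]
SWAP     : [-31, 0, 1]
DUP      : [-31, 0, 1, 1]
ADD      : [-31, 0, 2]
ROT      : [0, 2, -31]
MUL      : [0, -62]
DUP      : [0, -62, -62]
ROT      : [-62, -62, 0]
ROT      : [-62, 0, -62]
LT       : [-62, 0]
LT       : [1]
DUP      : [1, 1]

[1, 1]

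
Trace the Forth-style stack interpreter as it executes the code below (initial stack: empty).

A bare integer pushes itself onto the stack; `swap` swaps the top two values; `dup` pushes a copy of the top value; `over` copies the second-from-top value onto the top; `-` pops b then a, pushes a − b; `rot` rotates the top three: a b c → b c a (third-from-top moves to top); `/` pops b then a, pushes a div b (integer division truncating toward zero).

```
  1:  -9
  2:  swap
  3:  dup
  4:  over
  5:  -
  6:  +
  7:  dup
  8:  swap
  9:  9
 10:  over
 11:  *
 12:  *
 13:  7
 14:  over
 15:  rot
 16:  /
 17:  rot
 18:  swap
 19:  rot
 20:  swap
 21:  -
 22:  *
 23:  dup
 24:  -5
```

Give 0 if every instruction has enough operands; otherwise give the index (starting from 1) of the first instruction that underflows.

2

-9  -9
swap  — needs 2 operands, stack has 1 → underflow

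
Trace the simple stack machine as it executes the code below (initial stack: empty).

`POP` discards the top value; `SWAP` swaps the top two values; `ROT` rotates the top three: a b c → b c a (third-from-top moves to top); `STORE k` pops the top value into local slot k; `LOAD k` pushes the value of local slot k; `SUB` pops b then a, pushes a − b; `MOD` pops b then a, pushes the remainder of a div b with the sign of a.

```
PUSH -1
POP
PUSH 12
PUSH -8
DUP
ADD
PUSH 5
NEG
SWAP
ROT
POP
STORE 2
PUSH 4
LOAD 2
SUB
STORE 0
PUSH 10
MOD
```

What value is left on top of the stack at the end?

PUSH -1 → [-1]
POP     → []
PUSH 12 → [12]
PUSH -8 → [12, -8]
DUP     → [12, -8, -8]
ADD     → [12, -16]
PUSH 5  → [12, -16, 5]
NEG     → [12, -16, -5]
SWAP    → [12, -5, -16]
ROT     → [-5, -16, 12]
POP     → [-5, -16]
STORE 2 → [-5]
PUSH 4  → [-5, 4]
LOAD 2  → [-5, 4, -16]
SUB     → [-5, 20]
STORE 0 → [-5]
PUSH 10 → [-5, 10]
MOD     → [-5]

-5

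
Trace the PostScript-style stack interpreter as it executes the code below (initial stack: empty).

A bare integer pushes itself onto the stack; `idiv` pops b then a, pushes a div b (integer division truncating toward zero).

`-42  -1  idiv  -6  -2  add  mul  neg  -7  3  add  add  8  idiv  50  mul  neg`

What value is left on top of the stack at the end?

-42  -> [-42]
-1   -> [-42, -1]
idiv -> [42]
-6   -> [42, -6]
-2   -> [42, -6, -2]
add  -> [42, -8]
mul  -> [-336]
neg  -> [336]
-7   -> [336, -7]
3    -> [336, -7, 3]
add  -> [336, -4]
add  -> [332]
8    -> [332, 8]
idiv -> [41]
50   -> [41, 50]
mul  -> [2050]
neg  -> [-2050]

-2050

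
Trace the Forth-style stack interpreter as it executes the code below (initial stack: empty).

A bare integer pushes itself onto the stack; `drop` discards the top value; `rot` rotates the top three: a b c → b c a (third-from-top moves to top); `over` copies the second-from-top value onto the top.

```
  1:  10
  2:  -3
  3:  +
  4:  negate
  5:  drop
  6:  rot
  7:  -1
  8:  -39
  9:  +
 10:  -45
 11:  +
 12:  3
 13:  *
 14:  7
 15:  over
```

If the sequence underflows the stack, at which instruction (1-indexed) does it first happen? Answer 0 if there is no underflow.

6

10     → [10]
-3     → [10, -3]
+      → [7]
negate → [-7]
drop   → []
rot  — needs 3 operands, stack has 0 → underflow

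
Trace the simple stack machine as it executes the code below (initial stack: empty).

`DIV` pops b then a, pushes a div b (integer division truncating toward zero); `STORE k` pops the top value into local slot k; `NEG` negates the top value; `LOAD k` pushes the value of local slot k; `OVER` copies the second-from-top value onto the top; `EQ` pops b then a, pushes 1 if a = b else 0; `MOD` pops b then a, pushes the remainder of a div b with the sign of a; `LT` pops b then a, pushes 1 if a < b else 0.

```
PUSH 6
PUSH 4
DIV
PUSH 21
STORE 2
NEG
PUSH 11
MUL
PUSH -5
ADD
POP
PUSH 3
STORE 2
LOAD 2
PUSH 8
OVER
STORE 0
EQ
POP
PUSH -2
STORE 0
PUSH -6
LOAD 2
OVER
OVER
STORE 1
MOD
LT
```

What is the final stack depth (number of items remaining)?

1

PUSH 6  → [6]
PUSH 4  → [6, 4]
DIV     → [1]
PUSH 21 → [1, 21]
STORE 2 → [1]
NEG     → [-1]
PUSH 11 → [-1, 11]
MUL     → [-11]
PUSH -5 → [-11, -5]
ADD     → [-16]
POP     → []
PUSH 3  → [3]
STORE 2 → []
LOAD 2  → [3]
PUSH 8  → [3, 8]
OVER    → [3, 8, 3]
STORE 0 → [3, 8]
EQ      → [0]
POP     → []
PUSH -2 → [-2]
STORE 0 → []
PUSH -6 → [-6]
LOAD 2  → [-6, 3]
OVER    → [-6, 3, -6]
OVER    → [-6, 3, -6, 3]
STORE 1 → [-6, 3, -6]
MOD     → [-6, 3]
LT      → [1]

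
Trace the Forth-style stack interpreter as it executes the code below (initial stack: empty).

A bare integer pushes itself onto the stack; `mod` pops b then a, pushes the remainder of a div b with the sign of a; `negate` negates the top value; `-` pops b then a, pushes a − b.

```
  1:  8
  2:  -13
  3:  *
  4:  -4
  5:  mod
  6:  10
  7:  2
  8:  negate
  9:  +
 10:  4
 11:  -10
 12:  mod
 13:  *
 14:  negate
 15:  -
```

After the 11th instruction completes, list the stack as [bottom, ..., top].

8      : [8]
-13    : [8, -13]
*      : [-104]
-4     : [-104, -4]
mod    : [0]
10     : [0, 10]
2      : [0, 10, 2]
negate : [0, 10, -2]
+      : [0, 8]
4      : [0, 8, 4]
-10    : [0, 8, 4, -10]

[0, 8, 4, -10]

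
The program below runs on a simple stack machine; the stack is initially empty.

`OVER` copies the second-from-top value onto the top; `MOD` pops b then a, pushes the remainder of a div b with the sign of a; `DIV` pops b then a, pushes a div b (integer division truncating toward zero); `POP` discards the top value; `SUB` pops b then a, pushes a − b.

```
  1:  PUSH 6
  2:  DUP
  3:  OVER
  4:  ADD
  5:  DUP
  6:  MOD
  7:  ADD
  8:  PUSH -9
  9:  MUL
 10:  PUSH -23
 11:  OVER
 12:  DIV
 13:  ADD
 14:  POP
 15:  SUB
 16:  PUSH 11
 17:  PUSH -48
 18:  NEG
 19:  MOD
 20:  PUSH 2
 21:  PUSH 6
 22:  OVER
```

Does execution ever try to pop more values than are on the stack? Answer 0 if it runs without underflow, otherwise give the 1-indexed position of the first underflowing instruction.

15

PUSH 6   → [6]
DUP      → [6, 6]
OVER     → [6, 6, 6]
ADD      → [6, 12]
DUP      → [6, 12, 12]
MOD      → [6, 0]
ADD      → [6]
PUSH -9  → [6, -9]
MUL      → [-54]
PUSH -23 → [-54, -23]
OVER     → [-54, -23, -54]
DIV      → [-54, 0]
ADD      → [-54]
POP      → []
SUB  — needs 2 operands, stack has 0 → underflow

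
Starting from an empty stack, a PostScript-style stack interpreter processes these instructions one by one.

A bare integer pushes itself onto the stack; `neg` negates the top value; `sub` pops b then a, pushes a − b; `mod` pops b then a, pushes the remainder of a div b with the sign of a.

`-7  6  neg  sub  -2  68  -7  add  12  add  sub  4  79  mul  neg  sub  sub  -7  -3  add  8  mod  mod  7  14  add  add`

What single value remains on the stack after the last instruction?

-7  → [-7]
6   → [-7, 6]
neg → [-7, -6]
sub → [-1]
-2  → [-1, -2]
68  → [-1, -2, 68]
-7  → [-1, -2, 68, -7]
add → [-1, -2, 61]
12  → [-1, -2, 61, 12]
add → [-1, -2, 73]
sub → [-1, -75]
4   → [-1, -75, 4]
79  → [-1, -75, 4, 79]
mul → [-1, -75, 316]
neg → [-1, -75, -316]
sub → [-1, 241]
sub → [-242]
-7  → [-242, -7]
-3  → [-242, -7, -3]
add → [-242, -10]
8   → [-242, -10, 8]
mod → [-242, -2]
mod → [0]
7   → [0, 7]
14  → [0, 7, 14]
add → [0, 21]
add → [21]

21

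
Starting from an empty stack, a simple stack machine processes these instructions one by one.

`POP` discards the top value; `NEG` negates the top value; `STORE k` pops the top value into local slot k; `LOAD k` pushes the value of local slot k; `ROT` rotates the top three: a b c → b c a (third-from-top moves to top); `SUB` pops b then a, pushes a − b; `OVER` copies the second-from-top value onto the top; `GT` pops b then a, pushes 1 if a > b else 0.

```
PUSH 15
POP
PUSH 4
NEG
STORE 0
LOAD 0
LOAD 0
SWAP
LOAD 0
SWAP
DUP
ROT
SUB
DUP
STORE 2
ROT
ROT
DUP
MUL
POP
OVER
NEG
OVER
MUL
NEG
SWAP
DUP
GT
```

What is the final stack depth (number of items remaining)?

PUSH 15  [15]
POP      []
PUSH 4   [4]
NEG      [-4]
STORE 0  []
LOAD 0   [-4]
LOAD 0   [-4, -4]
SWAP     [-4, -4]
LOAD 0   [-4, -4, -4]
SWAP     [-4, -4, -4]
DUP      [-4, -4, -4, -4]
ROT      [-4, -4, -4, -4]
SUB      [-4, -4, 0]
DUP      [-4, -4, 0, 0]
STORE 2  [-4, -4, 0]
ROT      [-4, 0, -4]
ROT      [0, -4, -4]
DUP      [0, -4, -4, -4]
MUL      [0, -4, 16]
POP      [0, -4]
OVER     [0, -4, 0]
NEG      [0, -4, 0]
OVER     [0, -4, 0, -4]
MUL      [0, -4, 0]
NEG      [0, -4, 0]
SWAP     [0, 0, -4]
DUP      [0, 0, -4, -4]
GT       [0, 0, 0]

3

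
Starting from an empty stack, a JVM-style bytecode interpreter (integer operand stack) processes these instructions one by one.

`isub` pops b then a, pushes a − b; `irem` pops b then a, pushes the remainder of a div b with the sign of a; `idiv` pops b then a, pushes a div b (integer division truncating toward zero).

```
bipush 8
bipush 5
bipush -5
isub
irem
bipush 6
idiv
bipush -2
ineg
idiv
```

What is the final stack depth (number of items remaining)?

1

bipush 8  → 8
bipush 5  → 8 5
bipush -5 → 8 5 -5
isub      → 8 10
irem      → 8
bipush 6  → 8 6
idiv      → 1
bipush -2 → 1 -2
ineg      → 1 2
idiv      → 0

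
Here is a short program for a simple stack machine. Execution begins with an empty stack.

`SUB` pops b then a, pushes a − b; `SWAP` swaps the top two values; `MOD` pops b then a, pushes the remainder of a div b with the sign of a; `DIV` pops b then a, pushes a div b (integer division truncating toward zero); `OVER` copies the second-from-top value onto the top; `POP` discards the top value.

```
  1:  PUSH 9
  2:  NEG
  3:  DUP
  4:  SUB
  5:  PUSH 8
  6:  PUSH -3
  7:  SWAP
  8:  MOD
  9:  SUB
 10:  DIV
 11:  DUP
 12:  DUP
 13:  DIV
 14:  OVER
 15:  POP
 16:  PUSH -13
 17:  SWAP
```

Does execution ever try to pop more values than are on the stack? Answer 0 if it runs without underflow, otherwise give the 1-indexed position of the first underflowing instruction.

10

PUSH 9   [9]
NEG      [-9]
DUP      [-9, -9]
SUB      [0]
PUSH 8   [0, 8]
PUSH -3  [0, 8, -3]
SWAP     [0, -3, 8]
MOD      [0, -3]
SUB      [3]
DIV  — needs 2 operands, stack has 1 → underflow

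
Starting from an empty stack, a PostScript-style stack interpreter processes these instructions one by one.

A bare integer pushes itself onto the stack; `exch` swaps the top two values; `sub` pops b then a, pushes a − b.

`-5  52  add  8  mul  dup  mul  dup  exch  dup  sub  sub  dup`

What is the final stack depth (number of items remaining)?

-5    -5
52    -5 52
add   47
8     47 8
mul   376
dup   376 376
mul   141376
dup   141376 141376
exch  141376 141376
dup   141376 141376 141376
sub   141376 0
sub   141376
dup   141376 141376

2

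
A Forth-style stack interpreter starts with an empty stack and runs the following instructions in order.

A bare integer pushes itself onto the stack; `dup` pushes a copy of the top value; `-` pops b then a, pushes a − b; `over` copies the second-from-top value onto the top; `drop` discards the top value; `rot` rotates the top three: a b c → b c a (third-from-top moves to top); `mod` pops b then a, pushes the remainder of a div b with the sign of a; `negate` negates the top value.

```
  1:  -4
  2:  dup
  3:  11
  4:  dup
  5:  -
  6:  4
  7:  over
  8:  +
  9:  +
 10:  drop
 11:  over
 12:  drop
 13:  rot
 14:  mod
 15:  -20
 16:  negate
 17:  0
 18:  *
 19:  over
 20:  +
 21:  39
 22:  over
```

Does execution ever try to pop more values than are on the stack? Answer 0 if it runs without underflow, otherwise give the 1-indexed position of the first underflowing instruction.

13

-4   : [-4]
dup  : [-4, -4]
11   : [-4, -4, 11]
dup  : [-4, -4, 11, 11]
-    : [-4, -4, 0]
4    : [-4, -4, 0, 4]
over : [-4, -4, 0, 4, 0]
+    : [-4, -4, 0, 4]
+    : [-4, -4, 4]
drop : [-4, -4]
over : [-4, -4, -4]
drop : [-4, -4]
rot  — needs 3 operands, stack has 2 → underflow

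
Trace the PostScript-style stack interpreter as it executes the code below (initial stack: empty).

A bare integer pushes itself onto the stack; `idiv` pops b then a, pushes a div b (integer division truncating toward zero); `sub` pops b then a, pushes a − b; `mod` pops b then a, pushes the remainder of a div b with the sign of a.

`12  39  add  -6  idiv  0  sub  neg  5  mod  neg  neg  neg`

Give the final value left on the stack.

-3

12    [12]
39    [12, 39]
add   [51]
-6    [51, -6]
idiv  [-8]
0     [-8, 0]
sub   [-8]
neg   [8]
5     [8, 5]
mod   [3]
neg   [-3]
neg   [3]
neg   [-3]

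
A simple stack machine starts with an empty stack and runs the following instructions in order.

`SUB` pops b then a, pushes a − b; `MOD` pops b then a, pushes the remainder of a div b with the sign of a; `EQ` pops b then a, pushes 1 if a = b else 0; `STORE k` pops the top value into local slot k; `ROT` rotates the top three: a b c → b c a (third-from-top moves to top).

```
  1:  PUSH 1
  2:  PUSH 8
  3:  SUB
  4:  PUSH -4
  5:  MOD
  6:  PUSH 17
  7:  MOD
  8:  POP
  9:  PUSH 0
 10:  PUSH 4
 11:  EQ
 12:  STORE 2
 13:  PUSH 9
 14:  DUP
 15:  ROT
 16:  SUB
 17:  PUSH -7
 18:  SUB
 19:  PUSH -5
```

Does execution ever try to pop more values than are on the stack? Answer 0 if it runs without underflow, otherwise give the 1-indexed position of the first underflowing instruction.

PUSH 1  → 1
PUSH 8  → 1 8
SUB     → -7
PUSH -4 → -7 -4
MOD     → -3
PUSH 17 → -3 17
MOD     → -3
POP     → (empty)
PUSH 0  → 0
PUSH 4  → 0 4
EQ      → 0
STORE 2 → (empty)
PUSH 9  → 9
DUP     → 9 9
ROT  — needs 3 operands, stack has 2 → underflow

15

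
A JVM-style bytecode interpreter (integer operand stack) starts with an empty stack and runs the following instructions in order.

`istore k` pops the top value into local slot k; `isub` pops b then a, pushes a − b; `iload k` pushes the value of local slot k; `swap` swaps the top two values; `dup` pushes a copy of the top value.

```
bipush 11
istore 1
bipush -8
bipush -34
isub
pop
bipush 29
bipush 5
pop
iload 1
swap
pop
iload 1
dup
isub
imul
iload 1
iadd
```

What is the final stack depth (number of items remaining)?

1

bipush 11  → 11
istore 1   → (empty)
bipush -8  → -8
bipush -34 → -8 -34
isub       → 26
pop        → (empty)
bipush 29  → 29
bipush 5   → 29 5
pop        → 29
iload 1    → 29 11
swap       → 11 29
pop        → 11
iload 1    → 11 11
dup        → 11 11 11
isub       → 11 0
imul       → 0
iload 1    → 0 11
iadd       → 11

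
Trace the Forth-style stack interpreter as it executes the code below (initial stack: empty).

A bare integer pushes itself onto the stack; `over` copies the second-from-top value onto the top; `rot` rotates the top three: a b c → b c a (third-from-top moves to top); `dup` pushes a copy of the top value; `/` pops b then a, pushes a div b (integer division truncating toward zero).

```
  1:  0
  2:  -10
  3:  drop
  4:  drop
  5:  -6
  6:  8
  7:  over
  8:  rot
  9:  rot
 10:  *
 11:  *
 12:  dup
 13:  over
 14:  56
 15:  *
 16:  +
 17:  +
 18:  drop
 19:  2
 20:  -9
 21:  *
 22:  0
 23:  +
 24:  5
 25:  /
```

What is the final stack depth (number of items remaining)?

0    : [0]
-10  : [0, -10]
drop : [0]
drop : []
-6   : [-6]
8    : [-6, 8]
over : [-6, 8, -6]
rot  : [8, -6, -6]
rot  : [-6, -6, 8]
*    : [-6, -48]
*    : [288]
dup  : [288, 288]
over : [288, 288, 288]
56   : [288, 288, 288, 56]
*    : [288, 288, 16128]
+    : [288, 16416]
+    : [16704]
drop : []
2    : [2]
-9   : [2, -9]
*    : [-18]
0    : [-18, 0]
+    : [-18]
5    : [-18, 5]
/    : [-3]

1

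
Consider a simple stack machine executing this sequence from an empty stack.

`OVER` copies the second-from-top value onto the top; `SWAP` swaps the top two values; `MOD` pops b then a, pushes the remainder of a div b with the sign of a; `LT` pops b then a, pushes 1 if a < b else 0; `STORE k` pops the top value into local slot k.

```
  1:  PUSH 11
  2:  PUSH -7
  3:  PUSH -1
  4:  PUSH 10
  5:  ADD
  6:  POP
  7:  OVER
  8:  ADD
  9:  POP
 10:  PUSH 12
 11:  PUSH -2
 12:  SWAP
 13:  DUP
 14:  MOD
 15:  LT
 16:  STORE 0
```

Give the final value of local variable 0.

PUSH 11 → 11
PUSH -7 → 11 -7
PUSH -1 → 11 -7 -1
PUSH 10 → 11 -7 -1 10
ADD     → 11 -7 9
POP     → 11 -7
OVER    → 11 -7 11
ADD     → 11 4
POP     → 11
PUSH 12 → 11 12
PUSH -2 → 11 12 -2
SWAP    → 11 -2 12
DUP     → 11 -2 12 12
MOD     → 11 -2 0
LT      → 11 1
STORE 0 → 11

1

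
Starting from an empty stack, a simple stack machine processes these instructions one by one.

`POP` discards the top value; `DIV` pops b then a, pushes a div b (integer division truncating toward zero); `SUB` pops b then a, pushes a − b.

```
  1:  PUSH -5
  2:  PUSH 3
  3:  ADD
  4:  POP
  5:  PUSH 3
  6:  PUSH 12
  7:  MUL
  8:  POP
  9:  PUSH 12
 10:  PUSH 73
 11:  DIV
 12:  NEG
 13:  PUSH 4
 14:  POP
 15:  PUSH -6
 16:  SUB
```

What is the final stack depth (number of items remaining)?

1

PUSH -5 → -5
PUSH 3  → -5 3
ADD     → -2
POP     → (empty)
PUSH 3  → 3
PUSH 12 → 3 12
MUL     → 36
POP     → (empty)
PUSH 12 → 12
PUSH 73 → 12 73
DIV     → 0
NEG     → 0
PUSH 4  → 0 4
POP     → 0
PUSH -6 → 0 -6
SUB     → 6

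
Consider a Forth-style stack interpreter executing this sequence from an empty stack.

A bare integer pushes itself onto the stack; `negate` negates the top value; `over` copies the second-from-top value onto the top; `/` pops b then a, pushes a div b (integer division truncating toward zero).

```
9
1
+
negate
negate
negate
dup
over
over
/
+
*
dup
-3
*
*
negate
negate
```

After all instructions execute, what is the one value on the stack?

9      → [9]
1      → [9, 1]
+      → [10]
negate → [-10]
negate → [10]
negate → [-10]
dup    → [-10, -10]
over   → [-10, -10, -10]
over   → [-10, -10, -10, -10]
/      → [-10, -10, 1]
+      → [-10, -9]
*      → [90]
dup    → [90, 90]
-3     → [90, 90, -3]
*      → [90, -270]
*      → [-24300]
negate → [24300]
negate → [-24300]

-24300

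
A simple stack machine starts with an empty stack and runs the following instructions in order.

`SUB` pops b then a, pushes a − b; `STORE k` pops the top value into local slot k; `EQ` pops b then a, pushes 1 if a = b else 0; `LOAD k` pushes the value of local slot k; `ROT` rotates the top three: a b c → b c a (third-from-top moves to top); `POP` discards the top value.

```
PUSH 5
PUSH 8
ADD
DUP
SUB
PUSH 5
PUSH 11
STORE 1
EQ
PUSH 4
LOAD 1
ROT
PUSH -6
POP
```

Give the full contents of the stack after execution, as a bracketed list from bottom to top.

[4, 11, 0]

PUSH 5  -> [5]
PUSH 8  -> [5, 8]
ADD     -> [13]
DUP     -> [13, 13]
SUB     -> [0]
PUSH 5  -> [0, 5]
PUSH 11 -> [0, 5, 11]
STORE 1 -> [0, 5]
EQ      -> [0]
PUSH 4  -> [0, 4]
LOAD 1  -> [0, 4, 11]
ROT     -> [4, 11, 0]
PUSH -6 -> [4, 11, 0, -6]
POP     -> [4, 11, 0]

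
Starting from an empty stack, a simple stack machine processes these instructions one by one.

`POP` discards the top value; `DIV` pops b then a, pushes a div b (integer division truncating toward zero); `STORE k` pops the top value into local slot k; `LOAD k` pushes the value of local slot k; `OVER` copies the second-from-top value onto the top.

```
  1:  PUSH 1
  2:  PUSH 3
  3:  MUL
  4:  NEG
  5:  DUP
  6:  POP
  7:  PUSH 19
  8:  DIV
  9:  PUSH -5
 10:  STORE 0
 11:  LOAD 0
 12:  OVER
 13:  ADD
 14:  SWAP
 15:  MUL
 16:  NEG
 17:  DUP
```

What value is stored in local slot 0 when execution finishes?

PUSH 1  -> [1]
PUSH 3  -> [1, 3]
MUL     -> [3]
NEG     -> [-3]
DUP     -> [-3, -3]
POP     -> [-3]
PUSH 19 -> [-3, 19]
DIV     -> [0]
PUSH -5 -> [0, -5]
STORE 0 -> [0]
LOAD 0  -> [0, -5]
OVER    -> [0, -5, 0]
ADD     -> [0, -5]
SWAP    -> [-5, 0]
MUL     -> [0]
NEG     -> [0]
DUP     -> [0, 0]

-5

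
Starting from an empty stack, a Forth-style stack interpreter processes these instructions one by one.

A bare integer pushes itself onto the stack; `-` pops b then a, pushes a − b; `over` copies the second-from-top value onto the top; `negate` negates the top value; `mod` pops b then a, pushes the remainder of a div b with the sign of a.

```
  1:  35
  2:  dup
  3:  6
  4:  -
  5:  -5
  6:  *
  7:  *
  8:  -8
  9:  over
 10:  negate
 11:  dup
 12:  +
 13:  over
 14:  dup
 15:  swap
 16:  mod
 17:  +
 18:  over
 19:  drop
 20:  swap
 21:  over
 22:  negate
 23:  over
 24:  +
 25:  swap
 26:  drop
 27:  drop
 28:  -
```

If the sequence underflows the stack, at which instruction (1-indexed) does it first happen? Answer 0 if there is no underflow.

0

35     → [35]
dup    → [35, 35]
6      → [35, 35, 6]
-      → [35, 29]
-5     → [35, 29, -5]
*      → [35, -145]
*      → [-5075]
-8     → [-5075, -8]
over   → [-5075, -8, -5075]
negate → [-5075, -8, 5075]
dup    → [-5075, -8, 5075, 5075]
+      → [-5075, -8, 10150]
over   → [-5075, -8, 10150, -8]
dup    → [-5075, -8, 10150, -8, -8]
swap   → [-5075, -8, 10150, -8, -8]
mod    → [-5075, -8, 10150, 0]
+      → [-5075, -8, 10150]
over   → [-5075, -8, 10150, -8]
drop   → [-5075, -8, 10150]
swap   → [-5075, 10150, -8]
over   → [-5075, 10150, -8, 10150]
negate → [-5075, 10150, -8, -10150]
over   → [-5075, 10150, -8, -10150, -8]
+      → [-5075, 10150, -8, -10158]
swap   → [-5075, 10150, -10158, -8]
drop   → [-5075, 10150, -10158]
drop   → [-5075, 10150]
-      → [-15225]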